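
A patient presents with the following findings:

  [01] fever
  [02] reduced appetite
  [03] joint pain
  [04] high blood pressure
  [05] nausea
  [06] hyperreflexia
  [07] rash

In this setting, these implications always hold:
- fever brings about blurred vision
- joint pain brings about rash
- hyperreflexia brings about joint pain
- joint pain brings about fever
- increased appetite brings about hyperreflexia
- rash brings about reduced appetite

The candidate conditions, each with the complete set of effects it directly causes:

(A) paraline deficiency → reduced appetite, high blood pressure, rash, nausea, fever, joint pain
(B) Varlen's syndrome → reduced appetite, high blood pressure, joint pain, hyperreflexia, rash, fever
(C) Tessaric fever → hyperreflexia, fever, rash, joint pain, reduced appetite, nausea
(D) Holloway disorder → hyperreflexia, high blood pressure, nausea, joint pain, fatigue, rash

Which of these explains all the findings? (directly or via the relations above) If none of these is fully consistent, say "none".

D

Checking each candidate against the observations:
(A) paraline deficiency — fever ✓; reduced appetite ✓; joint pain ✓; high blood pressure ✓; nausea ✓; hyperreflexia ✗; rash ✓
(B) Varlen's syndrome — fever ✓; reduced appetite ✓; joint pain ✓; high blood pressure ✓; nausea ✗; hyperreflexia ✓; rash ✓
(C) Tessaric fever — does not account for high blood pressure
(D) Holloway disorder — fever ✓ (by joint pain → fever); reduced appetite ✓ (by rash → reduced appetite); joint pain ✓; high blood pressure ✓; nausea ✓; hyperreflexia ✓; rash ✓
(D) is the only candidate with no mismatches.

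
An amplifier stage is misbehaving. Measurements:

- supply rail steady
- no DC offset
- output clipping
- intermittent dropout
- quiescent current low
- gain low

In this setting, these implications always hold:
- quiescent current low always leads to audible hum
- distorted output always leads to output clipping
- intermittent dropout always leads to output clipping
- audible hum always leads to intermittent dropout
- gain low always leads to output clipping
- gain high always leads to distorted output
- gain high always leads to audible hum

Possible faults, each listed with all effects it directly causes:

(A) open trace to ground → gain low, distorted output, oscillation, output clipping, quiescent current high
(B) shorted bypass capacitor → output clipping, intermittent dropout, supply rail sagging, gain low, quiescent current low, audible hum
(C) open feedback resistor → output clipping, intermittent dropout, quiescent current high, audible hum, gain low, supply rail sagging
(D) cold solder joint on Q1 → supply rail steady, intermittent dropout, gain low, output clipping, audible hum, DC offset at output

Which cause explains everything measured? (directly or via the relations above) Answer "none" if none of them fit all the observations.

Testing each hypothesis:
(A) open trace to ground — supply rail steady miss; no DC offset miss; output clipping match; intermittent dropout miss; quiescent current low miss; gain low match
(B) shorted bypass capacitor — supply rail steady miss; no DC offset miss; output clipping match; intermittent dropout match; quiescent current low match; gain low match
(C) open feedback resistor — supply rail steady miss; no DC offset miss; output clipping match; intermittent dropout match; quiescent current low miss; gain low match
(D) cold solder joint on Q1 — supply rail steady match; no DC offset miss; output clipping match; intermittent dropout match; quiescent current low miss; gain low match
None of the listed candidates fits everything.

none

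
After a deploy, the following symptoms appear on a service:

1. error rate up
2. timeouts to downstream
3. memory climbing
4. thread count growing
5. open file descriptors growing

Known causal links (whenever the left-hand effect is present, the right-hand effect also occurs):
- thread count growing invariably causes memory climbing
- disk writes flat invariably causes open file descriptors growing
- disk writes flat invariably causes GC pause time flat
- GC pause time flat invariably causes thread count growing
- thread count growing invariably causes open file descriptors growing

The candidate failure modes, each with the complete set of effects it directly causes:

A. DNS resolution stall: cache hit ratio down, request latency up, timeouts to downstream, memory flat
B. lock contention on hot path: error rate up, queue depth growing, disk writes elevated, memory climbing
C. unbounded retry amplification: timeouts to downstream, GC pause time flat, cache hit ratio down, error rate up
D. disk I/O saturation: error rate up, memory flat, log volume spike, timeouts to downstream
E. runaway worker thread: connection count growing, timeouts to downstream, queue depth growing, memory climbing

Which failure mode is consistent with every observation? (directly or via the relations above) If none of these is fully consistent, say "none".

C

For each candidate, compare predicted effects to what was observed:
(A) DNS resolution stall — fails on error rate up, memory climbing, thread count growing, open file descriptors growing (predicts memory flat, not memory climbing)
(B) lock contention on hot path — does not account for timeouts to downstream, thread count growing, open file descriptors growing
(C) unbounded retry amplification — accounts for every observation (memory climbing by GC pause time flat → thread count growing → memory climbing)
(D) disk I/O saturation — fails on memory climbing, thread count growing, open file descriptors growing (predicts memory flat, not memory climbing)
(E) runaway worker thread — error rate up ✗; timeouts to downstream ✓; memory climbing ✓; thread count growing ✗; open file descriptors growing ✗
(C) is the only candidate with no mismatches.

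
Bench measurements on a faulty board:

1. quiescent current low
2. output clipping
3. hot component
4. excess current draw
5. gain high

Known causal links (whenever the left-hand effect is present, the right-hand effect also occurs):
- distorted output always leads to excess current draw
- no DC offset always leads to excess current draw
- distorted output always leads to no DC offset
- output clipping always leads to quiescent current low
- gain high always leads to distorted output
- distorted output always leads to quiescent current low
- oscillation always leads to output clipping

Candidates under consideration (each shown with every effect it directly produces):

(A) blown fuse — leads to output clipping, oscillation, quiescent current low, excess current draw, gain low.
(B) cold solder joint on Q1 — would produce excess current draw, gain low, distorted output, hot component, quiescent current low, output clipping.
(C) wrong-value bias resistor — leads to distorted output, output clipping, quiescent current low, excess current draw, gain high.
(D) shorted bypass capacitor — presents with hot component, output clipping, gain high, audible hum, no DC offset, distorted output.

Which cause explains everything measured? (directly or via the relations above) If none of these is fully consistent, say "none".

Testing each hypothesis:
(A) blown fuse — quiescent current low match; output clipping match; hot component miss; excess current draw match; gain high miss
(B) cold solder joint on Q1 — quiescent current low match; output clipping match; hot component match; excess current draw match; gain high miss
(C) wrong-value bias resistor — does not account for hot component
(D) shorted bypass capacitor — accounts for every observation (quiescent current low through output clipping → quiescent current low)
Only (D) is consistent with every observation.

D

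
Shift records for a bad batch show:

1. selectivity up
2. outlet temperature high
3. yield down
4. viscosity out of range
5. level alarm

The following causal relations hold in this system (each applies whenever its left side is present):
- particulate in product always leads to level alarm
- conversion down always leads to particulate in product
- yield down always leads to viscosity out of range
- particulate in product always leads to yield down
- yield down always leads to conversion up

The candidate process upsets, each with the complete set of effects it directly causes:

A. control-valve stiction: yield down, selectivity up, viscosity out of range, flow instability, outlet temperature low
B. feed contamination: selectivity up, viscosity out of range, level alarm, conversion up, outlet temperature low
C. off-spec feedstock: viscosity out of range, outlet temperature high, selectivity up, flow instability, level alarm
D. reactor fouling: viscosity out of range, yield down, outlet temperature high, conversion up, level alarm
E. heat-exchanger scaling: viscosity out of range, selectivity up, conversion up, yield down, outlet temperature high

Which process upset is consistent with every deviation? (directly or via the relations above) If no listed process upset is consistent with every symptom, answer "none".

Checking each candidate against the observations:
(A) control-valve stiction — fails on outlet temperature high, level alarm (predicts outlet temperature low, not outlet temperature high)
(B) feed contamination — selectivity up ✓; outlet temperature high ✗; yield down ✗; viscosity out of range ✓; level alarm ✓
(C) off-spec feedstock — selectivity up ✓; outlet temperature high ✓; yield down ✗; viscosity out of range ✓; level alarm ✓
(D) reactor fouling — selectivity up ✗; outlet temperature high ✓; yield down ✓; viscosity out of range ✓; level alarm ✓
(E) heat-exchanger scaling — selectivity up ✓; outlet temperature high ✓; yield down ✓; viscosity out of range ✓; level alarm ✗
None of the listed candidates fits everything.

none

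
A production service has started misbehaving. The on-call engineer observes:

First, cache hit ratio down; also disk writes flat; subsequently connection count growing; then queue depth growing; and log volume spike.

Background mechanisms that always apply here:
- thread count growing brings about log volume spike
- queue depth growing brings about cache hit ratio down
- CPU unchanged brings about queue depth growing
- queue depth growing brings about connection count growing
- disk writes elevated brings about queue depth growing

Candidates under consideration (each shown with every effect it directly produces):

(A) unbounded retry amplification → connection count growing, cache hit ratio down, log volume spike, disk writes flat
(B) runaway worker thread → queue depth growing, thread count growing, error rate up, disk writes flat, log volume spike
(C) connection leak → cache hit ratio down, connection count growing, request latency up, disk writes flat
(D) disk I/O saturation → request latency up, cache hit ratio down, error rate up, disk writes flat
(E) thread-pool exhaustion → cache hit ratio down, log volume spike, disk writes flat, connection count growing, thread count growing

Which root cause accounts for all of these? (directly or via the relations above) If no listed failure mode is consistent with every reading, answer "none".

B

Testing each hypothesis:
(A) unbounded retry amplification — cache hit ratio down +; disk writes flat +; connection count growing +; queue depth growing -; log volume spike +
(B) runaway worker thread — accounts for every observation (cache hit ratio down through queue depth growing → cache hit ratio down)
(C) connection leak — does not account for queue depth growing, log volume spike
(D) disk I/O saturation — cache hit ratio down +; disk writes flat +; connection count growing -; queue depth growing -; log volume spike -
(E) thread-pool exhaustion — does not account for queue depth growing
(B) is the only candidate with no mismatches.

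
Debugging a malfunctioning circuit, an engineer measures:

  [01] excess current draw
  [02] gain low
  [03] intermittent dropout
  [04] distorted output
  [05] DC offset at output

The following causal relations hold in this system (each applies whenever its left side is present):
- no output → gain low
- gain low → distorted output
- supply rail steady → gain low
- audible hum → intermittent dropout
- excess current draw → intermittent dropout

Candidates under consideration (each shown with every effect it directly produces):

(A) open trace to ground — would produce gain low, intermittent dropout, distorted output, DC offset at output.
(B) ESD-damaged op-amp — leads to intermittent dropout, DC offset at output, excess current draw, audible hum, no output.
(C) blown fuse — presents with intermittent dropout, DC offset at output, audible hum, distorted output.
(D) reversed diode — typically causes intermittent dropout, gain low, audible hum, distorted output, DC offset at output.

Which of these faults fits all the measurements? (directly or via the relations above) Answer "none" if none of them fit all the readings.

B

Testing each hypothesis:
(A) open trace to ground — does not account for excess current draw
(B) ESD-damaged op-amp — excess current draw yes; gain low yes (through no output → gain low); intermittent dropout yes; distorted output yes (through no output → gain low → distorted output); DC offset at output yes
(C) blown fuse — excess current draw NO; gain low NO; intermittent dropout yes; distorted output yes; DC offset at output yes
(D) reversed diode — excess current draw NO; gain low yes; intermittent dropout yes; distorted output yes; DC offset at output yes
Only (B) is consistent with every observation.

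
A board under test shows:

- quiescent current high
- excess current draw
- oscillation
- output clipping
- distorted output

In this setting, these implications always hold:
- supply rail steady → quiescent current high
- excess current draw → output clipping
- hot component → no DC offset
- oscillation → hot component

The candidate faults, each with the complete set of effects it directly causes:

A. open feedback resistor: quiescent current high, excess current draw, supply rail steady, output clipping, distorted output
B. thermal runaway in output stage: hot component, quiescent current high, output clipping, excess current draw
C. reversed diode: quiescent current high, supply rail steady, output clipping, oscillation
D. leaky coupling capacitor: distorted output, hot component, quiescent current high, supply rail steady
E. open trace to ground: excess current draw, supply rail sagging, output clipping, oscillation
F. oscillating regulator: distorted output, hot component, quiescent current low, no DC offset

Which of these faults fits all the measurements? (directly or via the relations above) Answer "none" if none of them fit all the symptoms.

none

Per-candidate check:
(A) open feedback resistor — quiescent current high +; excess current draw +; oscillation -; output clipping +; distorted output +
(B) thermal runaway in output stage — quiescent current high +; excess current draw +; oscillation -; output clipping +; distorted output -
(C) reversed diode — quiescent current high +; excess current draw -; oscillation +; output clipping +; distorted output -
(D) leaky coupling capacitor — quiescent current high +; excess current draw -; oscillation -; output clipping -; distorted output +
(E) open trace to ground — does not account for quiescent current high, distorted output
(F) oscillating regulator — fails on quiescent current high, excess current draw, oscillation, output clipping (predicts quiescent current low, not quiescent current high)
Every candidate fails on at least one observation.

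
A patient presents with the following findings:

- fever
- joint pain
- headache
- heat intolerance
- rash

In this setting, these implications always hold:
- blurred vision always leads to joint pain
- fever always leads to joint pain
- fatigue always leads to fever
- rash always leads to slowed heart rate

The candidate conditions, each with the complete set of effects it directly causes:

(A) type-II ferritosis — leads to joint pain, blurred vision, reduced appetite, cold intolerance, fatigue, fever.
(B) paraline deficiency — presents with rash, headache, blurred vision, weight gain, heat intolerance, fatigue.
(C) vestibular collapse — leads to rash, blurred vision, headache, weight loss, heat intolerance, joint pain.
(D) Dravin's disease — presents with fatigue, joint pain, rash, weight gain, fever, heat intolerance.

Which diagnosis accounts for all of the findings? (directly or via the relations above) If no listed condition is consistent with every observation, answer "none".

Checking each candidate against the observations:
(A) type-II ferritosis — fever +; joint pain +; headache -; heat intolerance -; rash -
(B) paraline deficiency — accounts for every observation (fever through fatigue → fever)
(C) vestibular collapse — does not account for fever
(D) Dravin's disease — fever +; joint pain +; headache -; heat intolerance +; rash +
(B) is the only candidate with no mismatches.

B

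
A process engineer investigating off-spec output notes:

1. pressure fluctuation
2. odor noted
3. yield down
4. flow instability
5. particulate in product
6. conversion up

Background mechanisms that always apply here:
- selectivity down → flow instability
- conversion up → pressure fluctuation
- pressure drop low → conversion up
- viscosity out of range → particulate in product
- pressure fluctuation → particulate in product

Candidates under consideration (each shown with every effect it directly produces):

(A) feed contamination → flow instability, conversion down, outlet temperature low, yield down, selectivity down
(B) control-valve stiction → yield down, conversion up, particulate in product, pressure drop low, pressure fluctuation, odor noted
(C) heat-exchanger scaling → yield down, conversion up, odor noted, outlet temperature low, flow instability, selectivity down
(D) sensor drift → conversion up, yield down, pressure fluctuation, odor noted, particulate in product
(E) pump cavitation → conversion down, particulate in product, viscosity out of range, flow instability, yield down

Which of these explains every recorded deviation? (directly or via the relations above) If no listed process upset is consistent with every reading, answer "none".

C

Testing each hypothesis:
(A) feed contamination — pressure fluctuation -; odor noted -; yield down +; flow instability +; particulate in product -; conversion up -
(B) control-valve stiction — does not account for flow instability
(C) heat-exchanger scaling — pressure fluctuation + (by conversion up → pressure fluctuation); odor noted +; yield down +; flow instability +; particulate in product + (by conversion up → pressure fluctuation → particulate in product); conversion up +
(D) sensor drift — does not account for flow instability
(E) pump cavitation — pressure fluctuation -; odor noted -; yield down +; flow instability +; particulate in product +; conversion up -
(C) is the only candidate with no mismatches.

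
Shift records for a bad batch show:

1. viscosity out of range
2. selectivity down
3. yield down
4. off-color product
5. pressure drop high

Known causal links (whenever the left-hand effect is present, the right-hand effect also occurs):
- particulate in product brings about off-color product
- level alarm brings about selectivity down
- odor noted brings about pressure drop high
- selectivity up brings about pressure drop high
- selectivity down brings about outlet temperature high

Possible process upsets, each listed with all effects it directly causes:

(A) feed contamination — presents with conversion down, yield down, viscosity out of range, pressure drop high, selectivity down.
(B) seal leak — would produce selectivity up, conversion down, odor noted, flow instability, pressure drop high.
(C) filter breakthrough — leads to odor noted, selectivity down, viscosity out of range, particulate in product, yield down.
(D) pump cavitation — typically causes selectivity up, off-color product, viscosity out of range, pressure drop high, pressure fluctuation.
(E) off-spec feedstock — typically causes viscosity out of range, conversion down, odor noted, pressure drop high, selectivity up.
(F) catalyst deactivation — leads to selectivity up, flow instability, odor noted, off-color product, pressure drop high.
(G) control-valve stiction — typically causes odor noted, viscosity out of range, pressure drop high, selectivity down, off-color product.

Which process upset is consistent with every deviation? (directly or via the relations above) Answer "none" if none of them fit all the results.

Checking each candidate against the observations:
(A) feed contamination — does not account for off-color product
(B) seal leak — viscosity out of range miss; selectivity down miss; yield down miss; off-color product miss; pressure drop high match
(C) filter breakthrough — viscosity out of range match; selectivity down match; yield down match; off-color product match (by particulate in product → off-color product); pressure drop high match (by odor noted → pressure drop high)
(D) pump cavitation — viscosity out of range match; selectivity down miss; yield down miss; off-color product match; pressure drop high match
(E) off-spec feedstock — viscosity out of range match; selectivity down miss; yield down miss; off-color product miss; pressure drop high match
(F) catalyst deactivation — fails on viscosity out of range, selectivity down, yield down (predicts selectivity up, not selectivity down)
(G) control-valve stiction — viscosity out of range match; selectivity down match; yield down miss; off-color product match; pressure drop high match
Only (C) is consistent with every observation.

C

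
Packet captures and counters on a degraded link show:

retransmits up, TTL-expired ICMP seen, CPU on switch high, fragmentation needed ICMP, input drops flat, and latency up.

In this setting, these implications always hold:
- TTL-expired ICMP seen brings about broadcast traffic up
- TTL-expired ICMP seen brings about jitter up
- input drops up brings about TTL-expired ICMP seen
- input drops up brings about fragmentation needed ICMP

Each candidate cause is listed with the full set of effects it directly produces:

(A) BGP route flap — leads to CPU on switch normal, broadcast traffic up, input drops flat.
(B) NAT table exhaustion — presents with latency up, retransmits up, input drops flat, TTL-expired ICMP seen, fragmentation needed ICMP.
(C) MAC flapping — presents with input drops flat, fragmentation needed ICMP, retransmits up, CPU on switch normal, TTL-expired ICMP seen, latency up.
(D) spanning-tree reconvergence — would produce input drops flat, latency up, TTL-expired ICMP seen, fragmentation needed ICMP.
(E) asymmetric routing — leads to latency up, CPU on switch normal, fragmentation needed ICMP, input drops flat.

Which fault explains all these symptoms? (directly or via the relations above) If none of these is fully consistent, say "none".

For each candidate, compare predicted effects to what was observed:
(A) BGP route flap — retransmits up miss; TTL-expired ICMP seen miss; CPU on switch high miss; fragmentation needed ICMP miss; input drops flat match; latency up miss
(B) NAT table exhaustion — retransmits up match; TTL-expired ICMP seen match; CPU on switch high miss; fragmentation needed ICMP match; input drops flat match; latency up match
(C) MAC flapping — retransmits up match; TTL-expired ICMP seen match; CPU on switch high miss; fragmentation needed ICMP match; input drops flat match; latency up match
(D) spanning-tree reconvergence — retransmits up miss; TTL-expired ICMP seen match; CPU on switch high miss; fragmentation needed ICMP match; input drops flat match; latency up match
(E) asymmetric routing — retransmits up miss; TTL-expired ICMP seen miss; CPU on switch high miss; fragmentation needed ICMP match; input drops flat match; latency up match
Every candidate fails on at least one observation.

none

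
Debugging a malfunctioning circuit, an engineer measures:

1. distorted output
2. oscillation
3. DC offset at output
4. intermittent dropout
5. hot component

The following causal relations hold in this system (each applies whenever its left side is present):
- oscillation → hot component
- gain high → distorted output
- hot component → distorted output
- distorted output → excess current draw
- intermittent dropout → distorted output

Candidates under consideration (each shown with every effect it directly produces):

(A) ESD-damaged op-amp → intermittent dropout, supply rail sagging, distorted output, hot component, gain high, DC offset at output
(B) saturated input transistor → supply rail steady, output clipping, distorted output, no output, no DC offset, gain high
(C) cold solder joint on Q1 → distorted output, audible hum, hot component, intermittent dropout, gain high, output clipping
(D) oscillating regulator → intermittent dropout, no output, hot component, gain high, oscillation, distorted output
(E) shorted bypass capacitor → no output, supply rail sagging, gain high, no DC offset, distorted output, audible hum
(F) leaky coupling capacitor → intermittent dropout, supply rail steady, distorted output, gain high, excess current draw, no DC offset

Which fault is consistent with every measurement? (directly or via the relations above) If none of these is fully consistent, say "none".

none

Testing each hypothesis:
(A) ESD-damaged op-amp — distorted output ✓; oscillation ✗; DC offset at output ✓; intermittent dropout ✓; hot component ✓
(B) saturated input transistor — fails on oscillation, DC offset at output, intermittent dropout, hot component (predicts no DC offset, not DC offset at output)
(C) cold solder joint on Q1 — does not account for oscillation, DC offset at output
(D) oscillating regulator — distorted output ✓; oscillation ✓; DC offset at output ✗; intermittent dropout ✓; hot component ✓
(E) shorted bypass capacitor — fails on oscillation, DC offset at output, intermittent dropout, hot component (predicts no DC offset, not DC offset at output)
(F) leaky coupling capacitor — distorted output ✓; oscillation ✗; DC offset at output ✗; intermittent dropout ✓; hot component ✗
No candidate is consistent with all observations.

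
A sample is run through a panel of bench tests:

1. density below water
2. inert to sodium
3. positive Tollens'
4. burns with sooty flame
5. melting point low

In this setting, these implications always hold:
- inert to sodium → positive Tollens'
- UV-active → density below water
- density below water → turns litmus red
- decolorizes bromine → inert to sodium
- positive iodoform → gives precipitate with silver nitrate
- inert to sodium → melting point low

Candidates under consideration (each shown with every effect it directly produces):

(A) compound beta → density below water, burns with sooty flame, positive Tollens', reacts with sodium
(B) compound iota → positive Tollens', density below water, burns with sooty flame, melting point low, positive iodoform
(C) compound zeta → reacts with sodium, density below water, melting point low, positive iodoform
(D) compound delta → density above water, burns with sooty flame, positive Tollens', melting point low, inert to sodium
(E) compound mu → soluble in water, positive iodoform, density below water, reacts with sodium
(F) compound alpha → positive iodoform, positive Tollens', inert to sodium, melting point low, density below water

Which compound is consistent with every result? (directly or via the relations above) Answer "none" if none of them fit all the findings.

none

Checking each candidate against the observations:
(A) compound beta — density below water +; inert to sodium -; positive Tollens' +; burns with sooty flame +; melting point low -
(B) compound iota — density below water +; inert to sodium -; positive Tollens' +; burns with sooty flame +; melting point low +
(C) compound zeta — density below water +; inert to sodium -; positive Tollens' -; burns with sooty flame -; melting point low +
(D) compound delta — density below water -; inert to sodium +; positive Tollens' +; burns with sooty flame +; melting point low +
(E) compound mu — fails on inert to sodium, positive Tollens', burns with sooty flame, melting point low (predicts reacts with sodium, not inert to sodium)
(F) compound alpha — density below water +; inert to sodium +; positive Tollens' +; burns with sooty flame -; melting point low +
Every candidate fails on at least one observation.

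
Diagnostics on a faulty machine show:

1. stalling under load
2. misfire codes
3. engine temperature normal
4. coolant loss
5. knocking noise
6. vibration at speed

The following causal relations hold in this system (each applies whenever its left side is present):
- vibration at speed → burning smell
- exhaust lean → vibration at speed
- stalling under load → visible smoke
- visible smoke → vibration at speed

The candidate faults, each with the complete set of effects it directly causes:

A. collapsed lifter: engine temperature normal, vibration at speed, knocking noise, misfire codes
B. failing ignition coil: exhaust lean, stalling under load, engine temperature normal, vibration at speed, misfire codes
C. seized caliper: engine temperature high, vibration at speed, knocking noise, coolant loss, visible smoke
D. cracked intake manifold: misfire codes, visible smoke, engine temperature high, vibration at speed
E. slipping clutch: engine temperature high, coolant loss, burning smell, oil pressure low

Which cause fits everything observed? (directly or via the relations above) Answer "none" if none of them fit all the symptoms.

none

For each candidate, compare predicted effects to what was observed:
(A) collapsed lifter — stalling under load -; misfire codes +; engine temperature normal +; coolant loss -; knocking noise +; vibration at speed +
(B) failing ignition coil — stalling under load +; misfire codes +; engine temperature normal +; coolant loss -; knocking noise -; vibration at speed +
(C) seized caliper — fails on stalling under load, misfire codes, engine temperature normal (predicts engine temperature high, not engine temperature normal)
(D) cracked intake manifold — stalling under load -; misfire codes +; engine temperature normal -; coolant loss -; knocking noise -; vibration at speed +
(E) slipping clutch — fails on stalling under load, misfire codes, engine temperature normal, knocking noise, vibration at speed (predicts engine temperature high, not engine temperature normal)
No candidate is consistent with all observations.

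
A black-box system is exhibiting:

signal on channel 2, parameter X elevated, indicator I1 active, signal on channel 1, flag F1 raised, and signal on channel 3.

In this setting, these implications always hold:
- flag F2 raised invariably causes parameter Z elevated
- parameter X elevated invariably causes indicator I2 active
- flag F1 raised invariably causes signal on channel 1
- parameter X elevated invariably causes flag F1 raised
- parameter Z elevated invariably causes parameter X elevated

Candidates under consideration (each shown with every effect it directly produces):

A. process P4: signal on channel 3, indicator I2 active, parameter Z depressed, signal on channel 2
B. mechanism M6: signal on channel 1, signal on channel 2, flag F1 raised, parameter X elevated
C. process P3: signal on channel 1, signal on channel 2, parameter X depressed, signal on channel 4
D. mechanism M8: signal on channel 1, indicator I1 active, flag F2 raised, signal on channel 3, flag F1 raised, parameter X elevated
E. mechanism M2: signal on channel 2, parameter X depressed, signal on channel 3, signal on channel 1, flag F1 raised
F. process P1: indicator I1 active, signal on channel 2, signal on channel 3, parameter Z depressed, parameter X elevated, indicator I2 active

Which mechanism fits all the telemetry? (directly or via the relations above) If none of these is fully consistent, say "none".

F

For each candidate, compare predicted effects to what was observed:
(A) process P4 — signal on channel 2 yes; parameter X elevated NO; indicator I1 active NO; signal on channel 1 NO; flag F1 raised NO; signal on channel 3 yes
(B) mechanism M6 — signal on channel 2 yes; parameter X elevated yes; indicator I1 active NO; signal on channel 1 yes; flag F1 raised yes; signal on channel 3 NO
(C) process P3 — signal on channel 2 yes; parameter X elevated NO; indicator I1 active NO; signal on channel 1 yes; flag F1 raised NO; signal on channel 3 NO
(D) mechanism M8 — signal on channel 2 NO; parameter X elevated yes; indicator I1 active yes; signal on channel 1 yes; flag F1 raised yes; signal on channel 3 yes
(E) mechanism M2 — signal on channel 2 yes; parameter X elevated NO; indicator I1 active NO; signal on channel 1 yes; flag F1 raised yes; signal on channel 3 yes
(F) process P1 — signal on channel 2 yes; parameter X elevated yes; indicator I1 active yes; signal on channel 1 yes (via parameter X elevated → flag F1 raised → signal on channel 1); flag F1 raised yes (via parameter X elevated → flag F1 raised); signal on channel 3 yes
(F) alone accounts for all the evidence.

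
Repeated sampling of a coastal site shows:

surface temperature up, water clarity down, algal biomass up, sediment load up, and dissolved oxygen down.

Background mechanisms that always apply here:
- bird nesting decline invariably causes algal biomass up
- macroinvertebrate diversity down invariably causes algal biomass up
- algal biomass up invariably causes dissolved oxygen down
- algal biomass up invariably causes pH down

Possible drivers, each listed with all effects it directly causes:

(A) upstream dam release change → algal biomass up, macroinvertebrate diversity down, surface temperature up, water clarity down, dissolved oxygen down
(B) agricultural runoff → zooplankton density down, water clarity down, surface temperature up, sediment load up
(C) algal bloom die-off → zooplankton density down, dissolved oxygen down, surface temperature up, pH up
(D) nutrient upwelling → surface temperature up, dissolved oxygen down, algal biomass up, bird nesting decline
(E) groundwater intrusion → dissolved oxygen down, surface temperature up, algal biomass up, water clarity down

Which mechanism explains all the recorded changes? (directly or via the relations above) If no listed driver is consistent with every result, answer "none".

Checking each candidate against the observations:
(A) upstream dam release change — does not account for sediment load up
(B) agricultural runoff — surface temperature up ✓; water clarity down ✓; algal biomass up ✗; sediment load up ✓; dissolved oxygen down ✗
(C) algal bloom die-off — does not account for water clarity down, algal biomass up, sediment load up
(D) nutrient upwelling — surface temperature up ✓; water clarity down ✗; algal biomass up ✓; sediment load up ✗; dissolved oxygen down ✓
(E) groundwater intrusion — surface temperature up ✓; water clarity down ✓; algal biomass up ✓; sediment load up ✗; dissolved oxygen down ✓
Every candidate fails on at least one observation.

none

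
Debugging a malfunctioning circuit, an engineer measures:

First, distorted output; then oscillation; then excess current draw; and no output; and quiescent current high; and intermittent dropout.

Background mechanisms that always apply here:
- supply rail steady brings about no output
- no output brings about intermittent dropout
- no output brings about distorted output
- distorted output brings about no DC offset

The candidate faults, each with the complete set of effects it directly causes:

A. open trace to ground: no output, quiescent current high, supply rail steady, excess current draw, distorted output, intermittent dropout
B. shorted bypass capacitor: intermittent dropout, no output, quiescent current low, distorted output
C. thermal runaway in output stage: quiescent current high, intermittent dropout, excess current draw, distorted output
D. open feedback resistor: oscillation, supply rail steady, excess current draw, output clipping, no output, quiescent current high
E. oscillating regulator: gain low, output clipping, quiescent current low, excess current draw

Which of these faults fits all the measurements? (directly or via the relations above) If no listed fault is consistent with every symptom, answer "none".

D

Per-candidate check:
(A) open trace to ground — distorted output ✓; oscillation ✗; excess current draw ✓; no output ✓; quiescent current high ✓; intermittent dropout ✓
(B) shorted bypass capacitor — fails on oscillation, excess current draw, quiescent current high (predicts quiescent current low, not quiescent current high)
(C) thermal runaway in output stage — distorted output ✓; oscillation ✗; excess current draw ✓; no output ✗; quiescent current high ✓; intermittent dropout ✓
(D) open feedback resistor — distorted output ✓ (via no output → distorted output); oscillation ✓; excess current draw ✓; no output ✓; quiescent current high ✓; intermittent dropout ✓ (via no output → intermittent dropout)
(E) oscillating regulator — distorted output ✗; oscillation ✗; excess current draw ✓; no output ✗; quiescent current high ✗; intermittent dropout ✗
Only (D) is consistent with every observation.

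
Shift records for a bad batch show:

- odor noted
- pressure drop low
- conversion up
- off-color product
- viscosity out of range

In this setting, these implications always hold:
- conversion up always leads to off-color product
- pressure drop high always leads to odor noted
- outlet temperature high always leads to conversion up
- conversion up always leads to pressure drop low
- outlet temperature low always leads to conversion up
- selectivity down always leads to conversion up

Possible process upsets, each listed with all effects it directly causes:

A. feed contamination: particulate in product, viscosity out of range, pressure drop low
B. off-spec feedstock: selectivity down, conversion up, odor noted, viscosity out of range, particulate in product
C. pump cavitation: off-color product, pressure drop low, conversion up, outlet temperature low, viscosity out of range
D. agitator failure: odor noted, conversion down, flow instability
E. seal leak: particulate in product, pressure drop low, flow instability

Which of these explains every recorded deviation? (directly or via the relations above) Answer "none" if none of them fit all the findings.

Per-candidate check:
(A) feed contamination — odor noted miss; pressure drop low match; conversion up miss; off-color product miss; viscosity out of range match
(B) off-spec feedstock — odor noted match; pressure drop low match (through conversion up → pressure drop low); conversion up match; off-color product match (through conversion up → off-color product); viscosity out of range match
(C) pump cavitation — does not account for odor noted
(D) agitator failure — odor noted match; pressure drop low miss; conversion up miss; off-color product miss; viscosity out of range miss
(E) seal leak — does not account for odor noted, conversion up, off-color product, viscosity out of range
(B) alone accounts for all the evidence.

B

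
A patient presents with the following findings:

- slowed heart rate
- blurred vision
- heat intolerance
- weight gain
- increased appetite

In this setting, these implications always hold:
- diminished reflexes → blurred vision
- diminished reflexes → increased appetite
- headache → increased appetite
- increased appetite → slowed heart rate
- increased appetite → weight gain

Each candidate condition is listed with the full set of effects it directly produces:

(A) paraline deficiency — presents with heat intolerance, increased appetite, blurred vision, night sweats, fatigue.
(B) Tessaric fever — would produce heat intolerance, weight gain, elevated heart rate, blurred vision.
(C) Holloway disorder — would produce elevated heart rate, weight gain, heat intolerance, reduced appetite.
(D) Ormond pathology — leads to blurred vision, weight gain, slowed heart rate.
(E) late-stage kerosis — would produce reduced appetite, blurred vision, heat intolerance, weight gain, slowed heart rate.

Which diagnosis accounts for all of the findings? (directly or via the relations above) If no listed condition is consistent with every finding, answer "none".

Checking each candidate against the observations:
(A) paraline deficiency — slowed heart rate + (through increased appetite → slowed heart rate); blurred vision +; heat intolerance +; weight gain + (through increased appetite → weight gain); increased appetite +
(B) Tessaric fever — slowed heart rate -; blurred vision +; heat intolerance +; weight gain +; increased appetite -
(C) Holloway disorder — slowed heart rate -; blurred vision -; heat intolerance +; weight gain +; increased appetite -
(D) Ormond pathology — does not account for heat intolerance, increased appetite
(E) late-stage kerosis — slowed heart rate +; blurred vision +; heat intolerance +; weight gain +; increased appetite -
(A) alone accounts for all the evidence.

A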